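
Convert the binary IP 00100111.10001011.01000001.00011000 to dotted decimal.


00100111 = 39
10001011 = 139
01000001 = 65
00011000 = 24
IP: 39.139.65.24


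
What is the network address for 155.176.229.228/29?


IP:   10011011.10110000.11100101.11100100
Mask: 11111111.11111111.11111111.11111000
AND operation:
Net:  10011011.10110000.11100101.11100000
Network: 155.176.229.224/29


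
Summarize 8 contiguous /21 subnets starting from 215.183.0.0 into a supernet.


Original prefix: /21
Number of subnets: 8 = 2^3
New prefix = 21 - 3 = 18
Supernet: 215.183.0.0/18


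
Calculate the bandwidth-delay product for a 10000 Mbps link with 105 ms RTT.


BDP = bandwidth * RTT
= 10000 Mbps * 105 ms
= 10000 * 1e6 * 105 / 1000 bits
= 1050000000 bits
= 131250000 bytes
= 128173.8281 KB
BDP = 1050000000 bits (131250000 bytes)


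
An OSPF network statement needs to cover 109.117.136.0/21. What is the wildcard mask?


Subnet mask: 255.255.248.0
Wildcard = 255.255.255.255 - subnet mask
255 - 255 = 0
255 - 255 = 0
255 - 248 = 7
255 - 0 = 255
Wildcard: 0.0.7.255


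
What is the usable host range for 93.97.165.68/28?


Network: 93.97.165.64
Broadcast: 93.97.165.79
First usable = network + 1
Last usable = broadcast - 1
Range: 93.97.165.65 to 93.97.165.78


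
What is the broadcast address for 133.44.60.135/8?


Network: 133.0.0.0/8
Host bits = 24
Set all host bits to 1:
Broadcast: 133.255.255.255


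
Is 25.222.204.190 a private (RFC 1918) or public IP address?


RFC 1918 private ranges:
  10.0.0.0/8 (10.0.0.0 - 10.255.255.255)
  172.16.0.0/12 (172.16.0.0 - 172.31.255.255)
  192.168.0.0/16 (192.168.0.0 - 192.168.255.255)
Public (not in any RFC 1918 range)


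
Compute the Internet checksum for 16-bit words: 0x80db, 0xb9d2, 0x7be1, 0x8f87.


Sum all words (with carry folding):
+ 0x80db = 0x80db
+ 0xb9d2 = 0x3aae
+ 0x7be1 = 0xb68f
+ 0x8f87 = 0x4617
One's complement: ~0x4617
Checksum = 0xb9e8


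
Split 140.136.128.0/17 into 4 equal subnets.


New prefix = 17 + 2 = 19
Each subnet has 8192 addresses
  140.136.128.0/19
  140.136.160.0/19
  140.136.192.0/19
  140.136.224.0/19
Subnets: 140.136.128.0/19, 140.136.160.0/19, 140.136.192.0/19, 140.136.224.0/19


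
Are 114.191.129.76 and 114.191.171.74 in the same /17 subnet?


Mask: 255.255.128.0
114.191.129.76 AND mask = 114.191.128.0
114.191.171.74 AND mask = 114.191.128.0
Yes, same subnet (114.191.128.0)


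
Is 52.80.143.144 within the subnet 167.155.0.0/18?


Subnet network: 167.155.0.0
Test IP AND mask: 52.80.128.0
No, 52.80.143.144 is not in 167.155.0.0/18


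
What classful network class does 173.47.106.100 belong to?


First octet: 173
Binary: 10101101
10xxxxxx -> Class B (128-191)
Class B, default mask 255.255.0.0 (/16)


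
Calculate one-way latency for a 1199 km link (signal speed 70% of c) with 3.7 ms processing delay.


Speed = 0.7 * 3e5 km/s = 210000 km/s
Propagation delay = 1199 / 210000 = 0.0057 s = 5.7095 ms
Processing delay = 3.7 ms
Total one-way latency = 9.4095 ms


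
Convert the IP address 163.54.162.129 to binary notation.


163 = 10100011
54 = 00110110
162 = 10100010
129 = 10000001
Binary: 10100011.00110110.10100010.10000001


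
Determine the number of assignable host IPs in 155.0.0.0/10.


Host bits = 32 - 10 = 22
Total addresses = 2^22 = 4194304
Usable = total - 2 (network and broadcast)
Usable hosts: 4194302


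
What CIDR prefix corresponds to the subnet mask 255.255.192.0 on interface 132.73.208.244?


Binary: 11111111.11111111.11000000.00000000
Count leading 1s
Prefix: /18


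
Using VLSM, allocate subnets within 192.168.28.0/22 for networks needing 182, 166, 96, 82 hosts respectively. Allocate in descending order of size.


182 hosts -> /24 (254 usable): 192.168.28.0/24
166 hosts -> /24 (254 usable): 192.168.29.0/24
96 hosts -> /25 (126 usable): 192.168.30.0/25
82 hosts -> /25 (126 usable): 192.168.30.128/25
Allocation: 192.168.28.0/24 (182 hosts, 254 usable); 192.168.29.0/24 (166 hosts, 254 usable); 192.168.30.0/25 (96 hosts, 126 usable); 192.168.30.128/25 (82 hosts, 126 usable)


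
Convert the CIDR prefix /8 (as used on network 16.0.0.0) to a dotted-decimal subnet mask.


/8 means 8 network bits, 24 host bits
Binary: 11111111000000000000000000000000
Mask: 255.0.0.0


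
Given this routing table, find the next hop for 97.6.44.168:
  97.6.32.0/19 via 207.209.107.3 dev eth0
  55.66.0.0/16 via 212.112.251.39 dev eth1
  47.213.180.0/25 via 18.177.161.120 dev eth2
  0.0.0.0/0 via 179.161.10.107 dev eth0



Longest prefix match for 97.6.44.168:
  /19 97.6.32.0: MATCH
  /16 55.66.0.0: no
  /25 47.213.180.0: no
  /0 0.0.0.0: MATCH
Selected: next-hop 207.209.107.3 via eth0 (matched /19)


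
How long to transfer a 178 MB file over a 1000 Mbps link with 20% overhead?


Effective throughput = 1000 * (1 - 20/100) = 800 Mbps
File size in Mb = 178 * 8 = 1424 Mb
Time = 1424 / 800
Time = 1.78 seconds


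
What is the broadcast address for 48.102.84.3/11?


Network: 48.96.0.0/11
Host bits = 21
Set all host bits to 1:
Broadcast: 48.127.255.255


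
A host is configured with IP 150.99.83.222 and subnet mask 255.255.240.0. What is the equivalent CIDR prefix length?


Binary: 11111111.11111111.11110000.00000000
Count leading 1s
Prefix: /20


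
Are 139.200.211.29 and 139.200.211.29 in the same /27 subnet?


Mask: 255.255.255.224
139.200.211.29 AND mask = 139.200.211.0
139.200.211.29 AND mask = 139.200.211.0
Yes, same subnet (139.200.211.0)


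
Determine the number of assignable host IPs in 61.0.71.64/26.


Host bits = 32 - 26 = 6
Total addresses = 2^6 = 64
Usable = total - 2 (network and broadcast)
Usable hosts: 62


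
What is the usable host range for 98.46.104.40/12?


Network: 98.32.0.0
Broadcast: 98.47.255.255
First usable = network + 1
Last usable = broadcast - 1
Range: 98.32.0.1 to 98.47.255.254


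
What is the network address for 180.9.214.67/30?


IP:   10110100.00001001.11010110.01000011
Mask: 11111111.11111111.11111111.11111100
AND operation:
Net:  10110100.00001001.11010110.01000000
Network: 180.9.214.64/30


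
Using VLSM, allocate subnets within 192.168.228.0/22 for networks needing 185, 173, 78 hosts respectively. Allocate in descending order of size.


185 hosts -> /24 (254 usable): 192.168.228.0/24
173 hosts -> /24 (254 usable): 192.168.229.0/24
78 hosts -> /25 (126 usable): 192.168.230.0/25
Allocation: 192.168.228.0/24 (185 hosts, 254 usable); 192.168.229.0/24 (173 hosts, 254 usable); 192.168.230.0/25 (78 hosts, 126 usable)


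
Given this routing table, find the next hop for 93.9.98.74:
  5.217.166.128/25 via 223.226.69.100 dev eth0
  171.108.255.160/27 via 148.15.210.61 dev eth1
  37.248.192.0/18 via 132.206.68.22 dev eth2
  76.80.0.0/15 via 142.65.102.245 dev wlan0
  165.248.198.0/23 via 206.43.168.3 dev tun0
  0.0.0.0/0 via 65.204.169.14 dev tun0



Longest prefix match for 93.9.98.74:
  /25 5.217.166.128: no
  /27 171.108.255.160: no
  /18 37.248.192.0: no
  /15 76.80.0.0: no
  /23 165.248.198.0: no
  /0 0.0.0.0: MATCH
Selected: next-hop 65.204.169.14 via tun0 (matched /0)


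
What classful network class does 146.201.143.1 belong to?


First octet: 146
Binary: 10010010
10xxxxxx -> Class B (128-191)
Class B, default mask 255.255.0.0 (/16)


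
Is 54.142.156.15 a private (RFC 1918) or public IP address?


RFC 1918 private ranges:
  10.0.0.0/8 (10.0.0.0 - 10.255.255.255)
  172.16.0.0/12 (172.16.0.0 - 172.31.255.255)
  192.168.0.0/16 (192.168.0.0 - 192.168.255.255)
Public (not in any RFC 1918 range)


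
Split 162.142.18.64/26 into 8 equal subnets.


New prefix = 26 + 3 = 29
Each subnet has 8 addresses
  162.142.18.64/29
  162.142.18.72/29
  162.142.18.80/29
  162.142.18.88/29
  162.142.18.96/29
  162.142.18.104/29
  162.142.18.112/29
  162.142.18.120/29
Subnets: 162.142.18.64/29, 162.142.18.72/29, 162.142.18.80/29, 162.142.18.88/29, 162.142.18.96/29, 162.142.18.104/29, 162.142.18.112/29, 162.142.18.120/29


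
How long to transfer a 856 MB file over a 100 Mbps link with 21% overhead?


Effective throughput = 100 * (1 - 21/100) = 79 Mbps
File size in Mb = 856 * 8 = 6848 Mb
Time = 6848 / 79
Time = 86.6835 seconds


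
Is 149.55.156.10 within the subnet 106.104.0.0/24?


Subnet network: 106.104.0.0
Test IP AND mask: 149.55.156.0
No, 149.55.156.10 is not in 106.104.0.0/24


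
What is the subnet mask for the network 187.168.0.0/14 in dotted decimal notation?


/14 means 14 network bits, 18 host bits
Binary: 11111111111111000000000000000000
Mask: 255.252.0.0


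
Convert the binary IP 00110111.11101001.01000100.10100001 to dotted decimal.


00110111 = 55
11101001 = 233
01000100 = 68
10100001 = 161
IP: 55.233.68.161


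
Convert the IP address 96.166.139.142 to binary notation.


96 = 01100000
166 = 10100110
139 = 10001011
142 = 10001110
Binary: 01100000.10100110.10001011.10001110


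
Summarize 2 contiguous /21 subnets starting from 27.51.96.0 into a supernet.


Original prefix: /21
Number of subnets: 2 = 2^1
New prefix = 21 - 1 = 20
Supernet: 27.51.96.0/20


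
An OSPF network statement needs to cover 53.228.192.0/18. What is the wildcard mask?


Subnet mask: 255.255.192.0
Wildcard = 255.255.255.255 - subnet mask
255 - 255 = 0
255 - 255 = 0
255 - 192 = 63
255 - 0 = 255
Wildcard: 0.0.63.255


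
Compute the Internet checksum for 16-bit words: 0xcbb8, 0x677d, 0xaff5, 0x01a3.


Sum all words (with carry folding):
+ 0xcbb8 = 0xcbb8
+ 0x677d = 0x3336
+ 0xaff5 = 0xe32b
+ 0x01a3 = 0xe4ce
One's complement: ~0xe4ce
Checksum = 0x1b31


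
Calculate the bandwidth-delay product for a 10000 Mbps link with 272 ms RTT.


BDP = bandwidth * RTT
= 10000 Mbps * 272 ms
= 10000 * 1e6 * 272 / 1000 bits
= 2720000000 bits
= 340000000 bytes
= 332031.25 KB
BDP = 2720000000 bits (340000000 bytes)


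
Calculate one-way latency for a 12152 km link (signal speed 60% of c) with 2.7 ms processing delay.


Speed = 0.6 * 3e5 km/s = 180000 km/s
Propagation delay = 12152 / 180000 = 0.0675 s = 67.5111 ms
Processing delay = 2.7 ms
Total one-way latency = 70.2111 ms


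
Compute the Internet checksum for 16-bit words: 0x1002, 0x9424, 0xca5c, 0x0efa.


Sum all words (with carry folding):
+ 0x1002 = 0x1002
+ 0x9424 = 0xa426
+ 0xca5c = 0x6e83
+ 0x0efa = 0x7d7d
One's complement: ~0x7d7d
Checksum = 0x8282


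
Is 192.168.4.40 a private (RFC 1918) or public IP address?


RFC 1918 private ranges:
  10.0.0.0/8 (10.0.0.0 - 10.255.255.255)
  172.16.0.0/12 (172.16.0.0 - 172.31.255.255)
  192.168.0.0/16 (192.168.0.0 - 192.168.255.255)
Private (in 192.168.0.0/16)


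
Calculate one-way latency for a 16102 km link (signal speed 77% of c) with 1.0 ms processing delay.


Speed = 0.77 * 3e5 km/s = 231000 km/s
Propagation delay = 16102 / 231000 = 0.0697 s = 69.7056 ms
Processing delay = 1.0 ms
Total one-way latency = 70.7056 ms


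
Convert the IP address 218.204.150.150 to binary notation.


218 = 11011010
204 = 11001100
150 = 10010110
150 = 10010110
Binary: 11011010.11001100.10010110.10010110


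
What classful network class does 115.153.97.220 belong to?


First octet: 115
Binary: 01110011
0xxxxxxx -> Class A (1-126)
Class A, default mask 255.0.0.0 (/8)


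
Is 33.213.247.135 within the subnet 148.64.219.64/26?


Subnet network: 148.64.219.64
Test IP AND mask: 33.213.247.128
No, 33.213.247.135 is not in 148.64.219.64/26


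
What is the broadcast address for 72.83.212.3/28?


Network: 72.83.212.0/28
Host bits = 4
Set all host bits to 1:
Broadcast: 72.83.212.15


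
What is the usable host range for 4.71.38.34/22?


Network: 4.71.36.0
Broadcast: 4.71.39.255
First usable = network + 1
Last usable = broadcast - 1
Range: 4.71.36.1 to 4.71.39.254


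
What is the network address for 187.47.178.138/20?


IP:   10111011.00101111.10110010.10001010
Mask: 11111111.11111111.11110000.00000000
AND operation:
Net:  10111011.00101111.10110000.00000000
Network: 187.47.176.0/20


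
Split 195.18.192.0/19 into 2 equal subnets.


New prefix = 19 + 1 = 20
Each subnet has 4096 addresses
  195.18.192.0/20
  195.18.208.0/20
Subnets: 195.18.192.0/20, 195.18.208.0/20


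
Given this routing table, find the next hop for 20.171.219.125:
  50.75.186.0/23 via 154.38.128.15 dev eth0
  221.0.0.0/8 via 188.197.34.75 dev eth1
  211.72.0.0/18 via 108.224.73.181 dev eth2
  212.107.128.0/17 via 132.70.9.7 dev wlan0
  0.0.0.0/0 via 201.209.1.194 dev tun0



Longest prefix match for 20.171.219.125:
  /23 50.75.186.0: no
  /8 221.0.0.0: no
  /18 211.72.0.0: no
  /17 212.107.128.0: no
  /0 0.0.0.0: MATCH
Selected: next-hop 201.209.1.194 via tun0 (matched /0)


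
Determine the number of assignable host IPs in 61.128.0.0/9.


Host bits = 32 - 9 = 23
Total addresses = 2^23 = 8388608
Usable = total - 2 (network and broadcast)
Usable hosts: 8388606


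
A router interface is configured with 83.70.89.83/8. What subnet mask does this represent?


/8 means 8 network bits, 24 host bits
Binary: 11111111000000000000000000000000
Mask: 255.0.0.0


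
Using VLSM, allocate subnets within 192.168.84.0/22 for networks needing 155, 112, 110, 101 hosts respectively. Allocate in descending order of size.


155 hosts -> /24 (254 usable): 192.168.84.0/24
112 hosts -> /25 (126 usable): 192.168.85.0/25
110 hosts -> /25 (126 usable): 192.168.85.128/25
101 hosts -> /25 (126 usable): 192.168.86.0/25
Allocation: 192.168.84.0/24 (155 hosts, 254 usable); 192.168.85.0/25 (112 hosts, 126 usable); 192.168.85.128/25 (110 hosts, 126 usable); 192.168.86.0/25 (101 hosts, 126 usable)


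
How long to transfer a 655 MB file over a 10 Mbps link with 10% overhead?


Effective throughput = 10 * (1 - 10/100) = 9 Mbps
File size in Mb = 655 * 8 = 5240 Mb
Time = 5240 / 9
Time = 582.2222 seconds


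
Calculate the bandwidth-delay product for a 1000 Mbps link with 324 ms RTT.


BDP = bandwidth * RTT
= 1000 Mbps * 324 ms
= 1000 * 1e6 * 324 / 1000 bits
= 324000000 bits
= 40500000 bytes
= 39550.7812 KB
BDP = 324000000 bits (40500000 bytes)


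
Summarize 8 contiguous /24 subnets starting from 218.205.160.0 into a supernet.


Original prefix: /24
Number of subnets: 8 = 2^3
New prefix = 24 - 3 = 21
Supernet: 218.205.160.0/21


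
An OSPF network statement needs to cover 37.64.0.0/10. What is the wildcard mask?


Subnet mask: 255.192.0.0
Wildcard = 255.255.255.255 - subnet mask
255 - 255 = 0
255 - 192 = 63
255 - 0 = 255
255 - 0 = 255
Wildcard: 0.63.255.255


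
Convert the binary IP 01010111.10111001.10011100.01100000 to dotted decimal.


01010111 = 87
10111001 = 185
10011100 = 156
01100000 = 96
IP: 87.185.156.96


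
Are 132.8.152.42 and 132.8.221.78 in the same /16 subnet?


Mask: 255.255.0.0
132.8.152.42 AND mask = 132.8.0.0
132.8.221.78 AND mask = 132.8.0.0
Yes, same subnet (132.8.0.0)


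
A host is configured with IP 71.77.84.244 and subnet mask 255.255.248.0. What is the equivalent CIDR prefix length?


Binary: 11111111.11111111.11111000.00000000
Count leading 1s
Prefix: /21


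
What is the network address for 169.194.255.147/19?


IP:   10101001.11000010.11111111.10010011
Mask: 11111111.11111111.11100000.00000000
AND operation:
Net:  10101001.11000010.11100000.00000000
Network: 169.194.224.0/19


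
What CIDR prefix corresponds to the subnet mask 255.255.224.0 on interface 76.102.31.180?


Binary: 11111111.11111111.11100000.00000000
Count leading 1s
Prefix: /19


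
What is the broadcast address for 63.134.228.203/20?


Network: 63.134.224.0/20
Host bits = 12
Set all host bits to 1:
Broadcast: 63.134.239.255


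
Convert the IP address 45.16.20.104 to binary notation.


45 = 00101101
16 = 00010000
20 = 00010100
104 = 01101000
Binary: 00101101.00010000.00010100.01101000


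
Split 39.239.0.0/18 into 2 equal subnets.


New prefix = 18 + 1 = 19
Each subnet has 8192 addresses
  39.239.0.0/19
  39.239.32.0/19
Subnets: 39.239.0.0/19, 39.239.32.0/19


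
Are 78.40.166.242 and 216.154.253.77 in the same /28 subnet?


Mask: 255.255.255.240
78.40.166.242 AND mask = 78.40.166.240
216.154.253.77 AND mask = 216.154.253.64
No, different subnets (78.40.166.240 vs 216.154.253.64)


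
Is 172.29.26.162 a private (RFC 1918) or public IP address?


RFC 1918 private ranges:
  10.0.0.0/8 (10.0.0.0 - 10.255.255.255)
  172.16.0.0/12 (172.16.0.0 - 172.31.255.255)
  192.168.0.0/16 (192.168.0.0 - 192.168.255.255)
Private (in 172.16.0.0/12)


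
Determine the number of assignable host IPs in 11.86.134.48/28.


Host bits = 32 - 28 = 4
Total addresses = 2^4 = 16
Usable = total - 2 (network and broadcast)
Usable hosts: 14


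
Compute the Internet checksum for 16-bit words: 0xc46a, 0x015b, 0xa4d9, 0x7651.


Sum all words (with carry folding):
+ 0xc46a = 0xc46a
+ 0x015b = 0xc5c5
+ 0xa4d9 = 0x6a9f
+ 0x7651 = 0xe0f0
One's complement: ~0xe0f0
Checksum = 0x1f0f


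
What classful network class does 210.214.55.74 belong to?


First octet: 210
Binary: 11010010
110xxxxx -> Class C (192-223)
Class C, default mask 255.255.255.0 (/24)


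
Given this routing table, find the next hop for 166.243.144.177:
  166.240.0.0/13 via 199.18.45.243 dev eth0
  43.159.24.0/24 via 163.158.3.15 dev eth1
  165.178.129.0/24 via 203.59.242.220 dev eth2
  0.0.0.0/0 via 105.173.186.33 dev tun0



Longest prefix match for 166.243.144.177:
  /13 166.240.0.0: MATCH
  /24 43.159.24.0: no
  /24 165.178.129.0: no
  /0 0.0.0.0: MATCH
Selected: next-hop 199.18.45.243 via eth0 (matched /13)


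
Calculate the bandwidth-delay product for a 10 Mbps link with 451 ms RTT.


BDP = bandwidth * RTT
= 10 Mbps * 451 ms
= 10 * 1e6 * 451 / 1000 bits
= 4510000 bits
= 563750 bytes
= 550.5371 KB
BDP = 4510000 bits (563750 bytes)


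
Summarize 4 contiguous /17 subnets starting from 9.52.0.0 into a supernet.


Original prefix: /17
Number of subnets: 4 = 2^2
New prefix = 17 - 2 = 15
Supernet: 9.52.0.0/15


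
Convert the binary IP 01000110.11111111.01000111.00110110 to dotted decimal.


01000110 = 70
11111111 = 255
01000111 = 71
00110110 = 54
IP: 70.255.71.54


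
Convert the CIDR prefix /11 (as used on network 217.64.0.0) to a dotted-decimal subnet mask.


/11 means 11 network bits, 21 host bits
Binary: 11111111111000000000000000000000
Mask: 255.224.0.0


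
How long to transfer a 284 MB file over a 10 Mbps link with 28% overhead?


Effective throughput = 10 * (1 - 28/100) = 7.2 Mbps
File size in Mb = 284 * 8 = 2272 Mb
Time = 2272 / 7.2
Time = 315.5556 seconds


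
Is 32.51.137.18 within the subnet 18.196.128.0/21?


Subnet network: 18.196.128.0
Test IP AND mask: 32.51.136.0
No, 32.51.137.18 is not in 18.196.128.0/21


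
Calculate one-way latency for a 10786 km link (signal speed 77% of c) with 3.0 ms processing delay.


Speed = 0.77 * 3e5 km/s = 231000 km/s
Propagation delay = 10786 / 231000 = 0.0467 s = 46.6926 ms
Processing delay = 3.0 ms
Total one-way latency = 49.6926 ms


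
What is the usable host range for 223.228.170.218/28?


Network: 223.228.170.208
Broadcast: 223.228.170.223
First usable = network + 1
Last usable = broadcast - 1
Range: 223.228.170.209 to 223.228.170.222


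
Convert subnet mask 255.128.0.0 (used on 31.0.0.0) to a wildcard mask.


Subnet mask: 255.128.0.0
Wildcard = 255.255.255.255 - subnet mask
255 - 255 = 0
255 - 128 = 127
255 - 0 = 255
255 - 0 = 255
Wildcard: 0.127.255.255


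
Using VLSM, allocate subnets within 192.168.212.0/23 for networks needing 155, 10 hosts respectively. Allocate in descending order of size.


155 hosts -> /24 (254 usable): 192.168.212.0/24
10 hosts -> /28 (14 usable): 192.168.213.0/28
Allocation: 192.168.212.0/24 (155 hosts, 254 usable); 192.168.213.0/28 (10 hosts, 14 usable)


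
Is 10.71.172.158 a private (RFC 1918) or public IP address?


RFC 1918 private ranges:
  10.0.0.0/8 (10.0.0.0 - 10.255.255.255)
  172.16.0.0/12 (172.16.0.0 - 172.31.255.255)
  192.168.0.0/16 (192.168.0.0 - 192.168.255.255)
Private (in 10.0.0.0/8)


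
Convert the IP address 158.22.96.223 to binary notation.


158 = 10011110
22 = 00010110
96 = 01100000
223 = 11011111
Binary: 10011110.00010110.01100000.11011111


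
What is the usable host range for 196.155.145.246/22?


Network: 196.155.144.0
Broadcast: 196.155.147.255
First usable = network + 1
Last usable = broadcast - 1
Range: 196.155.144.1 to 196.155.147.254


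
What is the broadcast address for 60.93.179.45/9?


Network: 60.0.0.0/9
Host bits = 23
Set all host bits to 1:
Broadcast: 60.127.255.255


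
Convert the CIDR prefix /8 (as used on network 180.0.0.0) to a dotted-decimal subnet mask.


/8 means 8 network bits, 24 host bits
Binary: 11111111000000000000000000000000
Mask: 255.0.0.0


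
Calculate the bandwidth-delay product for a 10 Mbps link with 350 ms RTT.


BDP = bandwidth * RTT
= 10 Mbps * 350 ms
= 10 * 1e6 * 350 / 1000 bits
= 3500000 bits
= 437500 bytes
= 427.2461 KB
BDP = 3500000 bits (437500 bytes)


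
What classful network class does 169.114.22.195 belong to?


First octet: 169
Binary: 10101001
10xxxxxx -> Class B (128-191)
Class B, default mask 255.255.0.0 (/16)


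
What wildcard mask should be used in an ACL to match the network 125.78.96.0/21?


Subnet mask: 255.255.248.0
Wildcard = 255.255.255.255 - subnet mask
255 - 255 = 0
255 - 255 = 0
255 - 248 = 7
255 - 0 = 255
Wildcard: 0.0.7.255


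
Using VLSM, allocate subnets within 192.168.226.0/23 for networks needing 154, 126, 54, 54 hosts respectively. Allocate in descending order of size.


154 hosts -> /24 (254 usable): 192.168.226.0/24
126 hosts -> /25 (126 usable): 192.168.227.0/25
54 hosts -> /26 (62 usable): 192.168.227.128/26
54 hosts -> /26 (62 usable): 192.168.227.192/26
Allocation: 192.168.226.0/24 (154 hosts, 254 usable); 192.168.227.0/25 (126 hosts, 126 usable); 192.168.227.128/26 (54 hosts, 62 usable); 192.168.227.192/26 (54 hosts, 62 usable)


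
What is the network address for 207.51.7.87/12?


IP:   11001111.00110011.00000111.01010111
Mask: 11111111.11110000.00000000.00000000
AND operation:
Net:  11001111.00110000.00000000.00000000
Network: 207.48.0.0/12


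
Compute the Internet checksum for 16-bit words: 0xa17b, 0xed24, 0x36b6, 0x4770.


Sum all words (with carry folding):
+ 0xa17b = 0xa17b
+ 0xed24 = 0x8ea0
+ 0x36b6 = 0xc556
+ 0x4770 = 0x0cc7
One's complement: ~0x0cc7
Checksum = 0xf338


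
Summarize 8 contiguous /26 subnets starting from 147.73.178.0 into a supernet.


Original prefix: /26
Number of subnets: 8 = 2^3
New prefix = 26 - 3 = 23
Supernet: 147.73.178.0/23


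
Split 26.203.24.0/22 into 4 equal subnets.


New prefix = 22 + 2 = 24
Each subnet has 256 addresses
  26.203.24.0/24
  26.203.25.0/24
  26.203.26.0/24
  26.203.27.0/24
Subnets: 26.203.24.0/24, 26.203.25.0/24, 26.203.26.0/24, 26.203.27.0/24


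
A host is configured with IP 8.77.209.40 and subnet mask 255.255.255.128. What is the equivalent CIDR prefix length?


Binary: 11111111.11111111.11111111.10000000
Count leading 1s
Prefix: /25


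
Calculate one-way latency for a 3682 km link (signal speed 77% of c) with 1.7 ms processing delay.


Speed = 0.77 * 3e5 km/s = 231000 km/s
Propagation delay = 3682 / 231000 = 0.0159 s = 15.9394 ms
Processing delay = 1.7 ms
Total one-way latency = 17.6394 ms


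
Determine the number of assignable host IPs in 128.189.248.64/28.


Host bits = 32 - 28 = 4
Total addresses = 2^4 = 16
Usable = total - 2 (network and broadcast)
Usable hosts: 14


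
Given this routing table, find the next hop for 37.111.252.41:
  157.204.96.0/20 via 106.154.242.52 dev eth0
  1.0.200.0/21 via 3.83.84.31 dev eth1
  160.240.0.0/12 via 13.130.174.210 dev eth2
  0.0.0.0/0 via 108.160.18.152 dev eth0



Longest prefix match for 37.111.252.41:
  /20 157.204.96.0: no
  /21 1.0.200.0: no
  /12 160.240.0.0: no
  /0 0.0.0.0: MATCH
Selected: next-hop 108.160.18.152 via eth0 (matched /0)


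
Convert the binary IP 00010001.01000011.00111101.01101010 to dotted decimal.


00010001 = 17
01000011 = 67
00111101 = 61
01101010 = 106
IP: 17.67.61.106


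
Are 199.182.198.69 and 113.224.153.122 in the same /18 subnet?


Mask: 255.255.192.0
199.182.198.69 AND mask = 199.182.192.0
113.224.153.122 AND mask = 113.224.128.0
No, different subnets (199.182.192.0 vs 113.224.128.0)


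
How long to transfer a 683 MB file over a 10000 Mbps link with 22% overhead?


Effective throughput = 10000 * (1 - 22/100) = 7800 Mbps
File size in Mb = 683 * 8 = 5464 Mb
Time = 5464 / 7800
Time = 0.7005 seconds


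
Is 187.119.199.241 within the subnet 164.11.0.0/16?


Subnet network: 164.11.0.0
Test IP AND mask: 187.119.0.0
No, 187.119.199.241 is not in 164.11.0.0/16


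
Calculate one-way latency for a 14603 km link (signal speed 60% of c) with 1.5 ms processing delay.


Speed = 0.6 * 3e5 km/s = 180000 km/s
Propagation delay = 14603 / 180000 = 0.0811 s = 81.1278 ms
Processing delay = 1.5 ms
Total one-way latency = 82.6278 ms


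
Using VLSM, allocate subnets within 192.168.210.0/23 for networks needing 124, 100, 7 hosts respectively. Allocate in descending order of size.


124 hosts -> /25 (126 usable): 192.168.210.0/25
100 hosts -> /25 (126 usable): 192.168.210.128/25
7 hosts -> /28 (14 usable): 192.168.211.0/28
Allocation: 192.168.210.0/25 (124 hosts, 126 usable); 192.168.210.128/25 (100 hosts, 126 usable); 192.168.211.0/28 (7 hosts, 14 usable)


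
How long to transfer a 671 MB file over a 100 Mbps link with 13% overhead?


Effective throughput = 100 * (1 - 13/100) = 87 Mbps
File size in Mb = 671 * 8 = 5368 Mb
Time = 5368 / 87
Time = 61.7011 seconds


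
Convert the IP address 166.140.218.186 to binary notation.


166 = 10100110
140 = 10001100
218 = 11011010
186 = 10111010
Binary: 10100110.10001100.11011010.10111010


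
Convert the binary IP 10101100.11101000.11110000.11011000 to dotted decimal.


10101100 = 172
11101000 = 232
11110000 = 240
11011000 = 216
IP: 172.232.240.216


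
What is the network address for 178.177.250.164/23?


IP:   10110010.10110001.11111010.10100100
Mask: 11111111.11111111.11111110.00000000
AND operation:
Net:  10110010.10110001.11111010.00000000
Network: 178.177.250.0/23


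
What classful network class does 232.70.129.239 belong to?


First octet: 232
Binary: 11101000
1110xxxx -> Class D (224-239)
Class D (multicast), default mask N/A


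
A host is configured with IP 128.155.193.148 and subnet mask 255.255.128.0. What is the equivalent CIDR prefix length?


Binary: 11111111.11111111.10000000.00000000
Count leading 1s
Prefix: /17


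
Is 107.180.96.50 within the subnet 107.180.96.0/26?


Subnet network: 107.180.96.0
Test IP AND mask: 107.180.96.0
Yes, 107.180.96.50 is in 107.180.96.0/26


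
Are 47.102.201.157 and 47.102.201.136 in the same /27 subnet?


Mask: 255.255.255.224
47.102.201.157 AND mask = 47.102.201.128
47.102.201.136 AND mask = 47.102.201.128
Yes, same subnet (47.102.201.128)


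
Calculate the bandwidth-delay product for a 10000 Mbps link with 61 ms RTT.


BDP = bandwidth * RTT
= 10000 Mbps * 61 ms
= 10000 * 1e6 * 61 / 1000 bits
= 610000000 bits
= 76250000 bytes
= 74462.8906 KB
BDP = 610000000 bits (76250000 bytes)


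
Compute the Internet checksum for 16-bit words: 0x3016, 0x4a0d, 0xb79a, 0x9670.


Sum all words (with carry folding):
+ 0x3016 = 0x3016
+ 0x4a0d = 0x7a23
+ 0xb79a = 0x31be
+ 0x9670 = 0xc82e
One's complement: ~0xc82e
Checksum = 0x37d1


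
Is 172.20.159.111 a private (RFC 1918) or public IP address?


RFC 1918 private ranges:
  10.0.0.0/8 (10.0.0.0 - 10.255.255.255)
  172.16.0.0/12 (172.16.0.0 - 172.31.255.255)
  192.168.0.0/16 (192.168.0.0 - 192.168.255.255)
Private (in 172.16.0.0/12)


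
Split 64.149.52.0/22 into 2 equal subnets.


New prefix = 22 + 1 = 23
Each subnet has 512 addresses
  64.149.52.0/23
  64.149.54.0/23
Subnets: 64.149.52.0/23, 64.149.54.0/23


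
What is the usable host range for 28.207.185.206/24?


Network: 28.207.185.0
Broadcast: 28.207.185.255
First usable = network + 1
Last usable = broadcast - 1
Range: 28.207.185.1 to 28.207.185.254


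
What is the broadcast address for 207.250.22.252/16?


Network: 207.250.0.0/16
Host bits = 16
Set all host bits to 1:
Broadcast: 207.250.255.255


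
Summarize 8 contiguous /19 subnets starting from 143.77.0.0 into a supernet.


Original prefix: /19
Number of subnets: 8 = 2^3
New prefix = 19 - 3 = 16
Supernet: 143.77.0.0/16


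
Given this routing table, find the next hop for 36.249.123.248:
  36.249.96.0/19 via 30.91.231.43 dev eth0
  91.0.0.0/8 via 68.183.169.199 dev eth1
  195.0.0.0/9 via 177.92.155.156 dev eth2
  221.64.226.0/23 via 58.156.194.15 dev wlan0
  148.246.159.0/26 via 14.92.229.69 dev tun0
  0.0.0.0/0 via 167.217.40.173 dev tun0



Longest prefix match for 36.249.123.248:
  /19 36.249.96.0: MATCH
  /8 91.0.0.0: no
  /9 195.0.0.0: no
  /23 221.64.226.0: no
  /26 148.246.159.0: no
  /0 0.0.0.0: MATCH
Selected: next-hop 30.91.231.43 via eth0 (matched /19)


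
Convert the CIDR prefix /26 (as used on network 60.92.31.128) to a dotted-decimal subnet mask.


/26 means 26 network bits, 6 host bits
Binary: 11111111111111111111111111000000
Mask: 255.255.255.192


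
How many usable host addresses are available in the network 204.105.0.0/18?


Host bits = 32 - 18 = 14
Total addresses = 2^14 = 16384
Usable = total - 2 (network and broadcast)
Usable hosts: 16382


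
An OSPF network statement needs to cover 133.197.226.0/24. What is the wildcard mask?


Subnet mask: 255.255.255.0
Wildcard = 255.255.255.255 - subnet mask
255 - 255 = 0
255 - 255 = 0
255 - 255 = 0
255 - 0 = 255
Wildcard: 0.0.0.255


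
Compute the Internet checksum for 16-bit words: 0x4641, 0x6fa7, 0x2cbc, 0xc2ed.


Sum all words (with carry folding):
+ 0x4641 = 0x4641
+ 0x6fa7 = 0xb5e8
+ 0x2cbc = 0xe2a4
+ 0xc2ed = 0xa592
One's complement: ~0xa592
Checksum = 0x5a6d


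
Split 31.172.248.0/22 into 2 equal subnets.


New prefix = 22 + 1 = 23
Each subnet has 512 addresses
  31.172.248.0/23
  31.172.250.0/23
Subnets: 31.172.248.0/23, 31.172.250.0/23


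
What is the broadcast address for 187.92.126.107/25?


Network: 187.92.126.0/25
Host bits = 7
Set all host bits to 1:
Broadcast: 187.92.126.127


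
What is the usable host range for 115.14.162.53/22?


Network: 115.14.160.0
Broadcast: 115.14.163.255
First usable = network + 1
Last usable = broadcast - 1
Range: 115.14.160.1 to 115.14.163.254


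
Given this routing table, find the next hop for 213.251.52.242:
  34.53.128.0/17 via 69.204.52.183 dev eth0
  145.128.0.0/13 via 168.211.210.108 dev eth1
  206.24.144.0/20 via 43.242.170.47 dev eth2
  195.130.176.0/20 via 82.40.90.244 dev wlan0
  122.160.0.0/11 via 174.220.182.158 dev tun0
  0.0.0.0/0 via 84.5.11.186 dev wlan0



Longest prefix match for 213.251.52.242:
  /17 34.53.128.0: no
  /13 145.128.0.0: no
  /20 206.24.144.0: no
  /20 195.130.176.0: no
  /11 122.160.0.0: no
  /0 0.0.0.0: MATCH
Selected: next-hop 84.5.11.186 via wlan0 (matched /0)


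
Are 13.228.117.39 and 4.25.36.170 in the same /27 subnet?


Mask: 255.255.255.224
13.228.117.39 AND mask = 13.228.117.32
4.25.36.170 AND mask = 4.25.36.160
No, different subnets (13.228.117.32 vs 4.25.36.160)


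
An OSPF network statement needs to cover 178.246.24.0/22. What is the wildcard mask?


Subnet mask: 255.255.252.0
Wildcard = 255.255.255.255 - subnet mask
255 - 255 = 0
255 - 255 = 0
255 - 252 = 3
255 - 0 = 255
Wildcard: 0.0.3.255


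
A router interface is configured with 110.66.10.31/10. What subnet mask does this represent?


/10 means 10 network bits, 22 host bits
Binary: 11111111110000000000000000000000
Mask: 255.192.0.0


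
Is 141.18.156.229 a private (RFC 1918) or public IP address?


RFC 1918 private ranges:
  10.0.0.0/8 (10.0.0.0 - 10.255.255.255)
  172.16.0.0/12 (172.16.0.0 - 172.31.255.255)
  192.168.0.0/16 (192.168.0.0 - 192.168.255.255)
Public (not in any RFC 1918 range)


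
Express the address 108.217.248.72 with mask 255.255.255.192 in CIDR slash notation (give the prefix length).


Binary: 11111111.11111111.11111111.11000000
Count leading 1s
Prefix: /26


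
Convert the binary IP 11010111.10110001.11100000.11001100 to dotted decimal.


11010111 = 215
10110001 = 177
11100000 = 224
11001100 = 204
IP: 215.177.224.204


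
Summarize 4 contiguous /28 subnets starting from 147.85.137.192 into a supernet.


Original prefix: /28
Number of subnets: 4 = 2^2
New prefix = 28 - 2 = 26
Supernet: 147.85.137.192/26


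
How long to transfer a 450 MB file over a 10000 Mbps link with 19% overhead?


Effective throughput = 10000 * (1 - 19/100) = 8100.0 Mbps
File size in Mb = 450 * 8 = 3600 Mb
Time = 3600 / 8100.0
Time = 0.4444 seconds


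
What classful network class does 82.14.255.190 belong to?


First octet: 82
Binary: 01010010
0xxxxxxx -> Class A (1-126)
Class A, default mask 255.0.0.0 (/8)


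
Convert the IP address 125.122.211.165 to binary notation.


125 = 01111101
122 = 01111010
211 = 11010011
165 = 10100101
Binary: 01111101.01111010.11010011.10100101


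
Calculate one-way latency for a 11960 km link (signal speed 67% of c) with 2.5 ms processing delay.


Speed = 0.67 * 3e5 km/s = 201000 km/s
Propagation delay = 11960 / 201000 = 0.0595 s = 59.5025 ms
Processing delay = 2.5 ms
Total one-way latency = 62.0025 ms


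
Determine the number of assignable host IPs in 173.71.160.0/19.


Host bits = 32 - 19 = 13
Total addresses = 2^13 = 8192
Usable = total - 2 (network and broadcast)
Usable hosts: 8190


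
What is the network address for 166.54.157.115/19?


IP:   10100110.00110110.10011101.01110011
Mask: 11111111.11111111.11100000.00000000
AND operation:
Net:  10100110.00110110.10000000.00000000
Network: 166.54.128.0/19


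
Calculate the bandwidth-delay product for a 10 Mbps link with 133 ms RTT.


BDP = bandwidth * RTT
= 10 Mbps * 133 ms
= 10 * 1e6 * 133 / 1000 bits
= 1330000 bits
= 166250 bytes
= 162.3535 KB
BDP = 1330000 bits (166250 bytes)


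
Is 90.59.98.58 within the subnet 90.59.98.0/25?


Subnet network: 90.59.98.0
Test IP AND mask: 90.59.98.0
Yes, 90.59.98.58 is in 90.59.98.0/25


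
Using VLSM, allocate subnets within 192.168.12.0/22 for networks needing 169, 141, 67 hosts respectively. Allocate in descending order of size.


169 hosts -> /24 (254 usable): 192.168.12.0/24
141 hosts -> /24 (254 usable): 192.168.13.0/24
67 hosts -> /25 (126 usable): 192.168.14.0/25
Allocation: 192.168.12.0/24 (169 hosts, 254 usable); 192.168.13.0/24 (141 hosts, 254 usable); 192.168.14.0/25 (67 hosts, 126 usable)


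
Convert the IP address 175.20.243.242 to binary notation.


175 = 10101111
20 = 00010100
243 = 11110011
242 = 11110010
Binary: 10101111.00010100.11110011.11110010


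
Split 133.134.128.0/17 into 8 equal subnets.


New prefix = 17 + 3 = 20
Each subnet has 4096 addresses
  133.134.128.0/20
  133.134.144.0/20
  133.134.160.0/20
  133.134.176.0/20
  133.134.192.0/20
  133.134.208.0/20
  133.134.224.0/20
  133.134.240.0/20
Subnets: 133.134.128.0/20, 133.134.144.0/20, 133.134.160.0/20, 133.134.176.0/20, 133.134.192.0/20, 133.134.208.0/20, 133.134.224.0/20, 133.134.240.0/20


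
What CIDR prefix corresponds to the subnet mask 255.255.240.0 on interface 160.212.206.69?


Binary: 11111111.11111111.11110000.00000000
Count leading 1s
Prefix: /20


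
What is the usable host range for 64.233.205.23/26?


Network: 64.233.205.0
Broadcast: 64.233.205.63
First usable = network + 1
Last usable = broadcast - 1
Range: 64.233.205.1 to 64.233.205.62


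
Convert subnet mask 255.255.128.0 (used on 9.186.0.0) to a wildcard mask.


Subnet mask: 255.255.128.0
Wildcard = 255.255.255.255 - subnet mask
255 - 255 = 0
255 - 255 = 0
255 - 128 = 127
255 - 0 = 255
Wildcard: 0.0.127.255


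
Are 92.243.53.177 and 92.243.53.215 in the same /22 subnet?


Mask: 255.255.252.0
92.243.53.177 AND mask = 92.243.52.0
92.243.53.215 AND mask = 92.243.52.0
Yes, same subnet (92.243.52.0)


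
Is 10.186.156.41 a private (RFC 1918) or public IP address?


RFC 1918 private ranges:
  10.0.0.0/8 (10.0.0.0 - 10.255.255.255)
  172.16.0.0/12 (172.16.0.0 - 172.31.255.255)
  192.168.0.0/16 (192.168.0.0 - 192.168.255.255)
Private (in 10.0.0.0/8)


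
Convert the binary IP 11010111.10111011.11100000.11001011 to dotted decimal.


11010111 = 215
10111011 = 187
11100000 = 224
11001011 = 203
IP: 215.187.224.203


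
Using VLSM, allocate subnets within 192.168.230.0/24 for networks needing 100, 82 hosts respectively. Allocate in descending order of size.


100 hosts -> /25 (126 usable): 192.168.230.0/25
82 hosts -> /25 (126 usable): 192.168.230.128/25
Allocation: 192.168.230.0/25 (100 hosts, 126 usable); 192.168.230.128/25 (82 hosts, 126 usable)


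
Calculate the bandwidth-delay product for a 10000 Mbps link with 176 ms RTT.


BDP = bandwidth * RTT
= 10000 Mbps * 176 ms
= 10000 * 1e6 * 176 / 1000 bits
= 1760000000 bits
= 220000000 bytes
= 214843.75 KB
BDP = 1760000000 bits (220000000 bytes)


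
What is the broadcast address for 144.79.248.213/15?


Network: 144.78.0.0/15
Host bits = 17
Set all host bits to 1:
Broadcast: 144.79.255.255


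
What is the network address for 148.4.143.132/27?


IP:   10010100.00000100.10001111.10000100
Mask: 11111111.11111111.11111111.11100000
AND operation:
Net:  10010100.00000100.10001111.10000000
Network: 148.4.143.128/27


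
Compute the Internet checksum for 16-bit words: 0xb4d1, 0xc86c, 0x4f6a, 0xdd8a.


Sum all words (with carry folding):
+ 0xb4d1 = 0xb4d1
+ 0xc86c = 0x7d3e
+ 0x4f6a = 0xcca8
+ 0xdd8a = 0xaa33
One's complement: ~0xaa33
Checksum = 0x55cc


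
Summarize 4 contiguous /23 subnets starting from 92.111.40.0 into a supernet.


Original prefix: /23
Number of subnets: 4 = 2^2
New prefix = 23 - 2 = 21
Supernet: 92.111.40.0/21


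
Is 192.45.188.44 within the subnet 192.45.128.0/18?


Subnet network: 192.45.128.0
Test IP AND mask: 192.45.128.0
Yes, 192.45.188.44 is in 192.45.128.0/18


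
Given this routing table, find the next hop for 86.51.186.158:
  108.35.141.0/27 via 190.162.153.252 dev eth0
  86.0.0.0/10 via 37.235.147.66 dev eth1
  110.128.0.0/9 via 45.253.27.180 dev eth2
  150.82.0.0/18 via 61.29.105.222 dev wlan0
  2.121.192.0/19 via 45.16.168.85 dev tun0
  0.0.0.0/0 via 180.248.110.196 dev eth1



Longest prefix match for 86.51.186.158:
  /27 108.35.141.0: no
  /10 86.0.0.0: MATCH
  /9 110.128.0.0: no
  /18 150.82.0.0: no
  /19 2.121.192.0: no
  /0 0.0.0.0: MATCH
Selected: next-hop 37.235.147.66 via eth1 (matched /10)


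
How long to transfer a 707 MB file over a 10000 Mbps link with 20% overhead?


Effective throughput = 10000 * (1 - 20/100) = 8000 Mbps
File size in Mb = 707 * 8 = 5656 Mb
Time = 5656 / 8000
Time = 0.707 seconds


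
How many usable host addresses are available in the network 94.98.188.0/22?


Host bits = 32 - 22 = 10
Total addresses = 2^10 = 1024
Usable = total - 2 (network and broadcast)
Usable hosts: 1022


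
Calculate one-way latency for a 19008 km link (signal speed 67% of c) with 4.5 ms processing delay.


Speed = 0.67 * 3e5 km/s = 201000 km/s
Propagation delay = 19008 / 201000 = 0.0946 s = 94.5672 ms
Processing delay = 4.5 ms
Total one-way latency = 99.0672 ms


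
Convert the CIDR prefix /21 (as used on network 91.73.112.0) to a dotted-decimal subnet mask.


/21 means 21 network bits, 11 host bits
Binary: 11111111111111111111100000000000
Mask: 255.255.248.0


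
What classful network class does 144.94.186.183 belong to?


First octet: 144
Binary: 10010000
10xxxxxx -> Class B (128-191)
Class B, default mask 255.255.0.0 (/16)


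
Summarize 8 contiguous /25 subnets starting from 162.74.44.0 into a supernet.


Original prefix: /25
Number of subnets: 8 = 2^3
New prefix = 25 - 3 = 22
Supernet: 162.74.44.0/22
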